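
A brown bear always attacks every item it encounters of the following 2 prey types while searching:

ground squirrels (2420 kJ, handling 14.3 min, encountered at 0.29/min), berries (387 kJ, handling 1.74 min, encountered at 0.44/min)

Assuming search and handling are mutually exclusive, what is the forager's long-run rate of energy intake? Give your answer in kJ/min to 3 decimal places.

Energy encountered per unit search time: 0.29×2420 + 0.44×387 = 872.1 kJ/min.
Handling time per unit search time: 0.29×14.3 + 0.44×1.74 = 4.913.
Rate = 872.1/(1 + 4.913) = 147.5 kJ/min.

147.495 kJ/min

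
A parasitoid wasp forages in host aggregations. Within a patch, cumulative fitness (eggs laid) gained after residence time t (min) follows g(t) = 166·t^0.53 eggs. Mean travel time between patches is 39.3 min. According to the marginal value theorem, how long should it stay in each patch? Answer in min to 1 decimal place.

44.3 min

Maximise g(t)/(T+t): set derivative to zero → g'(t)(T+t) = g(t).
g'(t) = 0.53·166·t^-0.47. Setting 0.53·166·t^-0.47 = 166·t^0.53/(39.3+t) gives 0.53(39.3+t) = t, so 0.47·t = 0.53×39.3.
t* = 0.53×39.3/0.47 = 44.32 min.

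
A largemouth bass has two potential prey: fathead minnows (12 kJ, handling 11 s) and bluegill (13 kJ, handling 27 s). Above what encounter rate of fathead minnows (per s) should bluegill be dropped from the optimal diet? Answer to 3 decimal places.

At the threshold, the rate on fathead minnows alone equals the profitability of bluegill: λ·12/(1 + λ·11) = 13/27 = 0.4815.
Rearranging, λ(12 − 0.4815×11) = 0.4815, so λ = 0.4815/6.704 = 0.07182 per s.

0.072 per s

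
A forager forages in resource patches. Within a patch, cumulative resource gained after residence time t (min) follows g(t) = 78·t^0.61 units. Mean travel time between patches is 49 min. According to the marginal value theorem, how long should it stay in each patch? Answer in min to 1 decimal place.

Optimal t* satisfies g'(t*) = g(t*)/(T + t*).
g'(t) = 0.61·78·t^-0.39. Setting 0.61·78·t^-0.39 = 78·t^0.61/(49+t) gives 0.61(49+t) = t, so 0.39·t = 0.61×49.
t* = 0.61×49/0.39 = 76.64 min.

76.6 min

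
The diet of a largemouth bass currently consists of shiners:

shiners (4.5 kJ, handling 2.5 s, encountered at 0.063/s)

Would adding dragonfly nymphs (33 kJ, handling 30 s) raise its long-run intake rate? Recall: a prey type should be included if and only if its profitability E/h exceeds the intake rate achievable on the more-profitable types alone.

Yes

Intake rate on the current diet: R = (0.063×4.5) / (1 + 0.063×2.5) = 0.2835/1.157 = 0.2449 kJ/s.
dragonfly nymphs: E/h = 33/30 = 1.1 kJ/s.
Since 1.1 > R, including dragonfly nymphs increases the long-run rate.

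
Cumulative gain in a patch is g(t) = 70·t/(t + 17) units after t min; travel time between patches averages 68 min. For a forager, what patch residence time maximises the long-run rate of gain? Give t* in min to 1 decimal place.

Maximise g(t)/(T+t): set derivative to zero → g'(t)(T+t) = g(t).
g'(t) = 70·17/(t + 17)². Setting 70·17/(t+17)² = 70t/[(t+17)(68+t)] gives 17(68+t) = t(t+17), so t² = 17×68 = 1156.
t* = √1156 = 34 min.

34.0 min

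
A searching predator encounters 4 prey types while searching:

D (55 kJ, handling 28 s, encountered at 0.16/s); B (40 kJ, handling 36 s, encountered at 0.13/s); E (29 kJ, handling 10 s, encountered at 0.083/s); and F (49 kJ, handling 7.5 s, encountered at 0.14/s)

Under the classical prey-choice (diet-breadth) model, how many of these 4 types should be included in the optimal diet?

1

Rank by E/h (kJ/s): F 6.53, E 2.9, D 1.96, B 1.11. Include each in turn until the next type's E/h falls below the running intake rate.
Rate on top 1: 3.346. E: 2.9 < 3.346 → exclude; stop.
Optimal diet: F — 1 of 4 types.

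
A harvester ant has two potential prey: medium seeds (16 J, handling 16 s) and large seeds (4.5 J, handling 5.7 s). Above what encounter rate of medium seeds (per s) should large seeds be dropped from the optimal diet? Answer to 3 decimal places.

0.234 per s

The zero-one rule: include large seeds iff E₂/h₂ > λE₁/(1+λh₁). Equality gives the switch point.
λE₁h₂ = E₂ + λE₂h₁ ⇒ λ = E₂/(E₁h₂ − E₂h₁) = 4.5/(91.2 − 72) = 0.2344 per s.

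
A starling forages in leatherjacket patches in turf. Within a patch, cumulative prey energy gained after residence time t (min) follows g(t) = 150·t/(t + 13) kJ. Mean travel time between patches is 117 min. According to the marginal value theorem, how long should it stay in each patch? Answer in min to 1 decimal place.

39.0 min

Optimal t* satisfies g'(t*) = g(t*)/(T + t*).
g'(t) = 150·13/(t + 13)². Setting 150·13/(t+13)² = 150t/[(t+13)(117+t)] gives 13(117+t) = t(t+13), so t² = 13×117 = 1521.
t* = √1521 = 39 min.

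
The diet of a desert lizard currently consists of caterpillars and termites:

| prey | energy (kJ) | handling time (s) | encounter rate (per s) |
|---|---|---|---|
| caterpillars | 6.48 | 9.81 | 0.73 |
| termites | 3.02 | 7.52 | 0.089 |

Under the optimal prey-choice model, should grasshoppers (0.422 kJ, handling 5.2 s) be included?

No

Current rate: (0.73×6.48 + 0.089×3.02)/(1 + 0.73×9.81 + 0.089×7.52) = 0.5661 kJ/s.
grasshoppers: E/h = 0.422/5.2 = 0.08115 kJ/s.
0.08115 < 0.5661, so adding grasshoppers would lower the average — exclude it.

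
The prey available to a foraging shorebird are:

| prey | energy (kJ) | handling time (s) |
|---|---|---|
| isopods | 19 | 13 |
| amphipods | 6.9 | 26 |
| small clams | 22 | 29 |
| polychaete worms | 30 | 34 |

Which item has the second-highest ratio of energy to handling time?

In descending order of E/h:
isopods: 19/13 = 1.46 kJ/s
polychaete worms: 30/34 = 0.882 kJ/s
small clams: 22/29 = 0.759 kJ/s
amphipods: 6.9/26 = 0.265 kJ/s

polychaete worms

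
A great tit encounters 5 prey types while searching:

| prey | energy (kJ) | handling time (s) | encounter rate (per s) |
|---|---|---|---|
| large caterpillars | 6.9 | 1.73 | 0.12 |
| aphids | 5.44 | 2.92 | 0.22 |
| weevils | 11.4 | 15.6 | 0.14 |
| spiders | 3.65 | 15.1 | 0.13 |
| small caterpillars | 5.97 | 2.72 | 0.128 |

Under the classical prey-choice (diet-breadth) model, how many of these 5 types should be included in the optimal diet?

Profitabilities (E/h, kJ/s): large caterpillars 3.99, small caterpillars 2.19, aphids 1.86, weevils 0.731, spiders 0.242. Add prey in this order while the next type's profitability exceeds the intake rate on those already taken.
Rate on top 1: 0.6857. small caterpillars: 2.19 > 0.6857 → include.
Rate on top 2: 1.023. aphids: 1.86 > 1.023 → include.
Rate on top 3: 1.269. weevils: 0.731 < 1.269 → exclude; stop.
Optimal diet: large caterpillars, small caterpillars, aphids — 3 of 5 types.

3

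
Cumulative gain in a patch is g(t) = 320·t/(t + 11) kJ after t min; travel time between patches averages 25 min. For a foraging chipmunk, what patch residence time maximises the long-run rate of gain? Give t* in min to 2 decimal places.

16.58 min

Maximise g(t)/(T+t): set derivative to zero → g'(t)(T+t) = g(t).
g'(t) = 320·11/(t + 11)². Setting 320·11/(t+11)² = 320t/[(t+11)(25+t)] gives 11(25+t) = t(t+11), so t² = 11×25 = 275.
t* = √275 = 16.58 min.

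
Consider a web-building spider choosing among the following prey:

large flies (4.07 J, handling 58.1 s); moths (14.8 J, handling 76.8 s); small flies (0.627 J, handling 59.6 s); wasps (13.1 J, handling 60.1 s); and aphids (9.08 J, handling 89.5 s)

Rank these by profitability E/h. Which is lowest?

small flies

Profitability E/h (J/s): large flies = 4.07/58.1 = 0.0701, moths = 14.8/76.8 = 0.193, small flies = 0.627/59.6 = 0.0105, wasps = 13.1/60.1 = 0.218, aphids = 9.08/89.5 = 0.101.
Ranked: wasps > moths > aphids > large flies > small flies.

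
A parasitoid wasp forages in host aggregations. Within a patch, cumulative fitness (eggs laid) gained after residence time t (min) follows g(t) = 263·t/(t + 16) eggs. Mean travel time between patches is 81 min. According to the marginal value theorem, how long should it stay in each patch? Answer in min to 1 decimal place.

36.0 min

By the marginal value theorem, leave when the instantaneous gain rate g'(t) equals the habitat-wide average g(t)/(T + t).
g'(t) = 263·16/(t + 16)². Setting 263·16/(t+16)² = 263t/[(t+16)(81+t)] gives 16(81+t) = t(t+16), so t² = 16×81 = 1296.
t* = √1296 = 36 min.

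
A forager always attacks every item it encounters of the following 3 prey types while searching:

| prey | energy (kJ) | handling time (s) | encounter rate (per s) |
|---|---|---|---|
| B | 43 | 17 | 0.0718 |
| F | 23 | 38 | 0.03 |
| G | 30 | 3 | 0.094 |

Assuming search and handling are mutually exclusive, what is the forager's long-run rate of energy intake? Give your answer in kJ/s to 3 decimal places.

R = (0.0718×43 + 0.03×23 + 0.094×30) / (1 + 0.0718×17 + 0.03×38 + 0.094×3) = 6.597/3.643 = 1.811 kJ/s.

1.811 kJ/s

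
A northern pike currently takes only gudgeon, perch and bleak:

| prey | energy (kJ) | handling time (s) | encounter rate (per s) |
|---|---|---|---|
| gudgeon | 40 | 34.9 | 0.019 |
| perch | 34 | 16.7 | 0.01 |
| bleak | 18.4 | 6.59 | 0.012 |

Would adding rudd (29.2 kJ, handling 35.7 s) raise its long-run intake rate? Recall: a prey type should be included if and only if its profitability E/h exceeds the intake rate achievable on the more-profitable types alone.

Current rate: (0.019×40 + 0.01×34 + 0.012×18.4)/(1 + 0.019×34.9 + 0.01×16.7 + 0.012×6.59) = 0.6918 kJ/s.
Profitability of rudd: 29.2/35.7 = 0.8179 kJ/s.
Since 0.8179 > R, including rudd increases the long-run rate.

Yes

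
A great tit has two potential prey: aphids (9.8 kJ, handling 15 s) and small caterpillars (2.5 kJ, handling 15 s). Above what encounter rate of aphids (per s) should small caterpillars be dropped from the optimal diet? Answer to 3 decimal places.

Drop small caterpillars once their profitability E₂/h₂ falls below the rate achievable on aphids alone: E₂/h₂ = λE₁/(1 + λh₁).
Solve for λ: λE₁h₂ = E₂(1 + λh₁) → λ(E₁h₂ − E₂h₁) = E₂ → λ = E₂/(E₁h₂ − E₂h₁).
λ = 2.5/(9.8×15 − 2.5×15) = 2.5/109.5 = 0.02283 per s.

0.023 per s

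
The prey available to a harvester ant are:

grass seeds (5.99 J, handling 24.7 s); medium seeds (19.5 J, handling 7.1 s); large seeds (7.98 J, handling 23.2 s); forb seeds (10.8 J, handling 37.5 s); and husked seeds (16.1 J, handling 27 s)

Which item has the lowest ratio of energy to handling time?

grass seeds

Profitability E/h (J/s): grass seeds = 5.99/24.7 = 0.243, medium seeds = 19.5/7.1 = 2.75, large seeds = 7.98/23.2 = 0.344, forb seeds = 10.8/37.5 = 0.288, husked seeds = 16.1/27 = 0.596.
Ranked: medium seeds > husked seeds > large seeds > forb seeds > grass seeds.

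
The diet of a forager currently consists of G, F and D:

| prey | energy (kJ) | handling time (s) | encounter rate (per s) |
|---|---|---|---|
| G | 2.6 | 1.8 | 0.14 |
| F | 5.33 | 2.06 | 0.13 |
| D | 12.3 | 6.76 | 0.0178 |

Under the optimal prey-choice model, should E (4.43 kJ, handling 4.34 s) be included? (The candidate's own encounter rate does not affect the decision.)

Intake rate on the current diet: R = (0.14×2.6 + 0.13×5.33 + 0.0178×12.3) / (1 + 0.14×1.8 + 0.13×2.06 + 0.0178×6.76) = 1.276/1.64 = 0.7779 kJ/s.
E: E/h = 4.43/4.34 = 1.021 kJ/s.
Since 1.021 > R, including E increases the long-run rate.

Yes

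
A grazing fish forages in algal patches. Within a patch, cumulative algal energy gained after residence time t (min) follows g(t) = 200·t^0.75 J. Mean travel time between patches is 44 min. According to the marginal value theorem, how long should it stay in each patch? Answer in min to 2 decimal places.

132.00 min

By the marginal value theorem, leave when the instantaneous gain rate g'(t) equals the habitat-wide average g(t)/(T + t).
g'(t) = 0.75·200·t^-0.25. Setting 0.75·200·t^-0.25 = 200·t^0.75/(44+t) gives 0.75(44+t) = t, so 0.25·t = 0.75×44.
t* = 0.75×44/0.25 = 132 min.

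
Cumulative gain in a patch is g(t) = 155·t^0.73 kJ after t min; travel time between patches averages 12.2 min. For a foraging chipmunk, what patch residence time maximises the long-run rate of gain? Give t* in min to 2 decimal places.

Optimal t* satisfies g'(t*) = g(t*)/(T + t*).
g'(t) = 0.73·155·t^-0.27. Setting 0.73·155·t^-0.27 = 155·t^0.73/(12.2+t) gives 0.73(12.2+t) = t, so 0.27·t = 0.73×12.2.
t* = 0.73×12.2/0.27 = 32.99 min.

32.99 min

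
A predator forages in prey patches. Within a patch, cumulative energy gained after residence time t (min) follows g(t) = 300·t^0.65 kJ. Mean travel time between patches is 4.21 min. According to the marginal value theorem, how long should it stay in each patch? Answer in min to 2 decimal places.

Optimal t* satisfies g'(t*) = g(t*)/(T + t*).
g'(t) = 0.65·300·t^-0.35. Setting 0.65·300·t^-0.35 = 300·t^0.65/(4.21+t) gives 0.65(4.21+t) = t, so 0.35·t = 0.65×4.21.
t* = 0.65×4.21/0.35 = 7.819 min.

7.82 min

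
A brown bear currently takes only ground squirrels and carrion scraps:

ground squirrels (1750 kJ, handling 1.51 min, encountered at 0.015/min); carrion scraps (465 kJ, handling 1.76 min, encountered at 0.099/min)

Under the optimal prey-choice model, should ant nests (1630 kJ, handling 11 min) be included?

Intake rate on the current diet: R = (0.015×1750 + 0.099×465) / (1 + 0.015×1.51 + 0.099×1.76) = 72.28/1.197 = 60.39 kJ/min.
Profitability of ant nests: 1630/11 = 148.2 kJ/min.
Since 148.2 > R, including ant nests increases the long-run rate.

Yes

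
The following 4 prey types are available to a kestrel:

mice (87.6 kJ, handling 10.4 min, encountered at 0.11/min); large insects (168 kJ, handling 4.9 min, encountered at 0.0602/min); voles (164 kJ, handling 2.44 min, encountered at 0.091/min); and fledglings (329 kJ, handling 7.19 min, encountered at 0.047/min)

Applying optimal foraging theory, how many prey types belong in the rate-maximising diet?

E/h in descending order: voles 67.2, fledglings 45.8, large insects 34.3, mice 8.42 kJ/min. The optimal diet is the largest prefix of this list for which every included type satisfies E_i/h_i > R on the types above it.
Rate on top 1: 12.21. fledglings: 45.8 > 12.21 → include.
Rate on top 2: 19.48. large insects: 34.3 > 19.48 → include.
Rate on top 3: 21.83. mice: 8.42 < 21.83 → exclude; stop.
Optimal diet: voles, fledglings, large insects — 3 of 4 types.

3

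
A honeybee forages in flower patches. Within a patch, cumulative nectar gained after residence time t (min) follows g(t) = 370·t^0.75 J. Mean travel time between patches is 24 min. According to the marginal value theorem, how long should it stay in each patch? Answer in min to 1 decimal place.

72.0 min

Maximise g(t)/(T+t): set derivative to zero → g'(t)(T+t) = g(t).
g'(t) = 0.75·370·t^-0.25. Setting 0.75·370·t^-0.25 = 370·t^0.75/(24+t) gives 0.75(24+t) = t, so 0.25·t = 0.75×24.
t* = 0.75×24/0.25 = 72 min.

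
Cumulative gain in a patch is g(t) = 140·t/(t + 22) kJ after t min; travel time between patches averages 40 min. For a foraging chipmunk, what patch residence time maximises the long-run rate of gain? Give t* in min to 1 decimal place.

29.7 min

Maximise g(t)/(T+t): set derivative to zero → g'(t)(T+t) = g(t).
g'(t) = 140·22/(t + 22)². Setting 140·22/(t+22)² = 140t/[(t+22)(40+t)] gives 22(40+t) = t(t+22), so t² = 22×40 = 880.
t* = √880 = 29.66 min.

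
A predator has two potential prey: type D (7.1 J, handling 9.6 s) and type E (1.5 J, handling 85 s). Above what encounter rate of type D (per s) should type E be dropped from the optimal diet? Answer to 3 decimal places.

Drop type E once their profitability E₂/h₂ falls below the rate achievable on type D alone: E₂/h₂ = λE₁/(1 + λh₁).
Solve for λ: λE₁h₂ = E₂(1 + λh₁) → λ(E₁h₂ − E₂h₁) = E₂ → λ = E₂/(E₁h₂ − E₂h₁).
λ = 1.5/(7.1×85 − 1.5×9.6) = 1.5/589.1 = 0.002546 per s.

0.003 per s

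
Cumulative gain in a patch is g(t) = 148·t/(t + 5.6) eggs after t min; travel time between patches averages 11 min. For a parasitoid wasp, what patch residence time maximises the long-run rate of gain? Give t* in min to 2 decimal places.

By the marginal value theorem, leave when the instantaneous gain rate g'(t) equals the habitat-wide average g(t)/(T + t).
g'(t) = 148·5.6/(t + 5.6)². Setting 148·5.6/(t+5.6)² = 148t/[(t+5.6)(11+t)] gives 5.6(11+t) = t(t+5.6), so t² = 5.6×11 = 61.6.
t* = √61.6 = 7.849 min.

7.85 min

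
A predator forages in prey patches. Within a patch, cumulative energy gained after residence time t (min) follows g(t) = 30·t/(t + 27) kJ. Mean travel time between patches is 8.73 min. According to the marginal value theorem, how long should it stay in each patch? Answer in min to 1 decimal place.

15.4 min

By the marginal value theorem, leave when the instantaneous gain rate g'(t) equals the habitat-wide average g(t)/(T + t).
g'(t) = 30·27/(t + 27)². Setting 30·27/(t+27)² = 30t/[(t+27)(8.73+t)] gives 27(8.73+t) = t(t+27), so t² = 27×8.73 = 235.7.
t* = √235.7 = 15.35 min.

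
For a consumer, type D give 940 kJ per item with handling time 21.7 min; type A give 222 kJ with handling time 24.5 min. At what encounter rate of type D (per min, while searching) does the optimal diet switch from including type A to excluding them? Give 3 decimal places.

0.012 per min

At the threshold, the rate on type D alone equals the profitability of type A: λ·940/(1 + λ·21.7) = 222/24.5 = 9.061.
Rearranging, λ(940 − 9.061×21.7) = 9.061, so λ = 9.061/743.4 = 0.01219 per min.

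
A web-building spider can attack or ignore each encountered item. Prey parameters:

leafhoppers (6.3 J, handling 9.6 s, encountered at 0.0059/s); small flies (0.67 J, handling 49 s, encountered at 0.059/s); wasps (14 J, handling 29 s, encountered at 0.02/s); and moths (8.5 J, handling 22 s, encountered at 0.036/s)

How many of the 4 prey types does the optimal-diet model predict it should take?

Profitabilities (E/h, J/s): leafhoppers 0.656, wasps 0.483, moths 0.386, small flies 0.0137. Add prey in this order while the next type's profitability exceeds the intake rate on those already taken.
Rate on top 1: 0.03518. wasps: 0.483 > 0.03518 → include.
Rate on top 2: 0.1938. moths: 0.386 > 0.1938 → include.
Rate on top 3: 0.2566. small flies: 0.0137 < 0.2566 → exclude; stop.
Optimal diet: leafhoppers, wasps, moths — 3 of 4 types.

3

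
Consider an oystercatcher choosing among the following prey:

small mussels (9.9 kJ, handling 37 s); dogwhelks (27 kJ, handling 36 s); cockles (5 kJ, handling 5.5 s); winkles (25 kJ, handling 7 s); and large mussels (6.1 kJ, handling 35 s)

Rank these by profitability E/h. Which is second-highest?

cockles

Profitability E/h (kJ/s): small mussels = 9.9/37 = 0.268, dogwhelks = 27/36 = 0.75, cockles = 5/5.5 = 0.909, winkles = 25/7 = 3.57, large mussels = 6.1/35 = 0.174.
Ranked: winkles > cockles > dogwhelks > small mussels > large mussels.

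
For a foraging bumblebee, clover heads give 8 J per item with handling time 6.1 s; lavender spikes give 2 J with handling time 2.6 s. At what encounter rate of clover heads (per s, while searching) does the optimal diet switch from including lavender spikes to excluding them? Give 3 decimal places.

The zero-one rule: include lavender spikes iff E₂/h₂ > λE₁/(1+λh₁). Equality gives the switch point.
λE₁h₂ = E₂ + λE₂h₁ ⇒ λ = E₂/(E₁h₂ − E₂h₁) = 2/(20.8 − 12.2) = 0.2326 per s.

0.233 per s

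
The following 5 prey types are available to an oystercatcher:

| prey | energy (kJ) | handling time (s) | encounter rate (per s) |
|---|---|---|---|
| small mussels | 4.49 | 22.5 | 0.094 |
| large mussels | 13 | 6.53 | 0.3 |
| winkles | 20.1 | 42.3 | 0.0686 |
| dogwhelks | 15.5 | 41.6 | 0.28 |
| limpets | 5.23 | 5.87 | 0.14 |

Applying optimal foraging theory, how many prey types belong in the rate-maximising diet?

E/h in descending order: large mussels 1.99, limpets 0.891, winkles 0.475, dogwhelks 0.373, small mussels 0.2 kJ/s. The optimal diet is the largest prefix of this list for which every included type satisfies E_i/h_i > R on the types above it.
Rate on top 1: 1.318. limpets: 0.891 < 1.318 → exclude; stop.
Optimal diet: large mussels — 1 of 5 types.

1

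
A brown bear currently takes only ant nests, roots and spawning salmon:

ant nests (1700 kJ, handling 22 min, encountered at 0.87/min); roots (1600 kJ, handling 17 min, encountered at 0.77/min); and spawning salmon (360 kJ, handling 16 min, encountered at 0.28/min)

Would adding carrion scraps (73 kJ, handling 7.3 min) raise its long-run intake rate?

No

Current rate: (0.87×1700 + 0.77×1600 + 0.28×360)/(1 + 0.87×22 + 0.77×17 + 0.28×16) = 74.56 kJ/min.
Profitability of carrion scraps: 73/7.3 = 10 kJ/min.
Since 10 < R, time spent handling carrion scraps is better spent searching.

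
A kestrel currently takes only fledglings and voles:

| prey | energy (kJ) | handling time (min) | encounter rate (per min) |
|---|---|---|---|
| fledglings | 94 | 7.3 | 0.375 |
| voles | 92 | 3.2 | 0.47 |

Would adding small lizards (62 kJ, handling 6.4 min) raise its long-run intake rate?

No

Intake rate on the current diet: R = (0.375×94 + 0.47×92) / (1 + 0.375×7.3 + 0.47×3.2) = 78.49/5.242 = 14.97 kJ/min.
small lizards: E/h = 62/6.4 = 9.688 kJ/min.
Since 9.688 < R, time spent handling small lizards is better spent searching.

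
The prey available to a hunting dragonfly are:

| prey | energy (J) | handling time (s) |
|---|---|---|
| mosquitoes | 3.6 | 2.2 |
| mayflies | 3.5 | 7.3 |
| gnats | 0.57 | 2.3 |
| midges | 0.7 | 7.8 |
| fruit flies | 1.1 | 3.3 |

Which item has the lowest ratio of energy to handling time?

In descending order of E/h:
mosquitoes: 3.6/2.2 = 1.64 J/s
mayflies: 3.5/7.3 = 0.479 J/s
fruit flies: 1.1/3.3 = 0.333 J/s
gnats: 0.57/2.3 = 0.248 J/s
midges: 0.7/7.8 = 0.0897 J/s

midges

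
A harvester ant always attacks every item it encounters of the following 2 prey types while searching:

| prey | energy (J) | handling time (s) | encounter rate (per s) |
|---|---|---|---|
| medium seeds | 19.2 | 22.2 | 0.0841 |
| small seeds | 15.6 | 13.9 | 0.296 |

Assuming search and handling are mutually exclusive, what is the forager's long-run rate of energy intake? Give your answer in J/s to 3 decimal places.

0.893 J/s

Energy encountered per unit search time: 0.0841×19.2 + 0.296×15.6 = 6.232 J/s.
Handling time per unit search time: 0.0841×22.2 + 0.296×13.9 = 5.981.
Rate = 6.232/(1 + 5.981) = 0.8927 J/s.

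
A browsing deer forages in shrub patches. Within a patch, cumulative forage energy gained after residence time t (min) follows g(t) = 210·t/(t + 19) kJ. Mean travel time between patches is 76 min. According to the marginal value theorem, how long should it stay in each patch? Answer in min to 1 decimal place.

Optimal t* satisfies g'(t*) = g(t*)/(T + t*).
g'(t) = 210·19/(t + 19)². Setting 210·19/(t+19)² = 210t/[(t+19)(76+t)] gives 19(76+t) = t(t+19), so t² = 19×76 = 1444.
t* = √1444 = 38 min.

38.0 min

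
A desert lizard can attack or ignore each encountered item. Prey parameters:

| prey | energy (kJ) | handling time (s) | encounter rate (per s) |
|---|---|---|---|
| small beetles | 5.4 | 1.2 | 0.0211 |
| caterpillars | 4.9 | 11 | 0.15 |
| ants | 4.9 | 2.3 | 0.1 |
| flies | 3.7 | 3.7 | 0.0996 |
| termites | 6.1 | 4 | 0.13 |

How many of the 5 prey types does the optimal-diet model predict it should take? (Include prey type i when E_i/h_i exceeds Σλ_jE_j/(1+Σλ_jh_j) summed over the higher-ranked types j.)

E/h in descending order: small beetles 4.5, ants 2.13, termites 1.52, flies 1, caterpillars 0.445 kJ/s. The optimal diet is the largest prefix of this list for which every included type satisfies E_i/h_i > R on the types above it.
Rate on top 1: 0.1111. ants: 2.13 > 0.1111 → include.
Rate on top 2: 0.4811. termites: 1.52 > 0.4811 → include.
Rate on top 3: 0.7869. flies: 1 > 0.7869 → include.
Rate on top 4: 0.8235. caterpillars: 0.445 < 0.8235 → exclude; stop.
Optimal diet: small beetles, ants, termites, flies — 4 of 5 types.

4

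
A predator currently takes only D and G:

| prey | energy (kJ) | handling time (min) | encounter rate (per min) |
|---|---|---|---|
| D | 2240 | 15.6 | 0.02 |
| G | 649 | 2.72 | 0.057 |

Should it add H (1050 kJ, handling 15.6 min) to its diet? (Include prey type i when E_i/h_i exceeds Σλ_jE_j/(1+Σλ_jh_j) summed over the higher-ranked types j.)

Yes

Current rate: (0.02×2240 + 0.057×649)/(1 + 0.02×15.6 + 0.057×2.72) = 55.75 kJ/min.
Profitability of H: 1050/15.6 = 67.31 kJ/min.
Since 67.31 > R, including H increases the long-run rate.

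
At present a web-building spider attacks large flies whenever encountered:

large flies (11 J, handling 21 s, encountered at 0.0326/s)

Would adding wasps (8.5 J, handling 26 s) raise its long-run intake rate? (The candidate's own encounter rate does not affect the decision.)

Intake rate on the current diet: R = (0.0326×11) / (1 + 0.0326×21) = 0.3586/1.685 = 0.2129 J/s.
Profitability of wasps: 8.5/26 = 0.3269 J/s.
0.3269 > 0.2129, so adding wasps raises the average — include it.

Yes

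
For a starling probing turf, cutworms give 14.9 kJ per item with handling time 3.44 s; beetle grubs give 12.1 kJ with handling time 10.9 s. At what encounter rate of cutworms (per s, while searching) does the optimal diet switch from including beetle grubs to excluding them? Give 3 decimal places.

The zero-one rule: include beetle grubs iff E₂/h₂ > λE₁/(1+λh₁). Equality gives the switch point.
λE₁h₂ = E₂ + λE₂h₁ ⇒ λ = E₂/(E₁h₂ − E₂h₁) = 12.1/(162.4 − 41.62) = 0.1002 per s.

0.100 per s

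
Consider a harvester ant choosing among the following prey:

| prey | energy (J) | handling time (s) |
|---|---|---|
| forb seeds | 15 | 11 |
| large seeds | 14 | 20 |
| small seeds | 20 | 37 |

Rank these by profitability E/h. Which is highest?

In descending order of E/h:
forb seeds: 15/11 = 1.36 J/s
large seeds: 14/20 = 0.7 J/s
small seeds: 20/37 = 0.541 J/s

forb seeds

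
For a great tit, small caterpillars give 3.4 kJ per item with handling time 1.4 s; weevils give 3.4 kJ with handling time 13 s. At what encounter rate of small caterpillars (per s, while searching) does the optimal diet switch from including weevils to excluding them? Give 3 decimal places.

At the threshold, the rate on small caterpillars alone equals the profitability of weevils: λ·3.4/(1 + λ·1.4) = 3.4/13 = 0.2615.
Rearranging, λ(3.4 − 0.2615×1.4) = 0.2615, so λ = 0.2615/3.034 = 0.08621 per s.

0.086 per s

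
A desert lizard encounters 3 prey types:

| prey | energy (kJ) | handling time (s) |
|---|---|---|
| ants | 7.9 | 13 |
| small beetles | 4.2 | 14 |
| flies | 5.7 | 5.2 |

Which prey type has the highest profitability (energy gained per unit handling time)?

In descending order of E/h:
flies: 5.7/5.2 = 1.1 kJ/s
ants: 7.9/13 = 0.608 kJ/s
small beetles: 4.2/14 = 0.3 kJ/s

flies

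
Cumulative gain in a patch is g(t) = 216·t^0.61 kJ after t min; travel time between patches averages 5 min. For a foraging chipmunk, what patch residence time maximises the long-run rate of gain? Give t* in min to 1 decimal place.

7.8 min

Optimal t* satisfies g'(t*) = g(t*)/(T + t*).
g'(t) = 0.61·216·t^-0.39. Setting 0.61·216·t^-0.39 = 216·t^0.61/(5+t) gives 0.61(5+t) = t, so 0.39·t = 0.61×5.
t* = 0.61×5/0.39 = 7.821 min.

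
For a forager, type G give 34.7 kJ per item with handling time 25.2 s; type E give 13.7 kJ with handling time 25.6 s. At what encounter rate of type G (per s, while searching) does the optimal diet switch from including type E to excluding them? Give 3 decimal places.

0.025 per s

At the threshold, the rate on type G alone equals the profitability of type E: λ·34.7/(1 + λ·25.2) = 13.7/25.6 = 0.5352.
Rearranging, λ(34.7 − 0.5352×25.2) = 0.5352, so λ = 0.5352/21.21 = 0.02523 per s.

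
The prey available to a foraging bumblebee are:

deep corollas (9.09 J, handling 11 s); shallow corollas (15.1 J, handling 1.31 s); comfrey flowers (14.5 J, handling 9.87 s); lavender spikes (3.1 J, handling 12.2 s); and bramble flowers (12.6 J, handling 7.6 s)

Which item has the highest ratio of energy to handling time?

shallow corollas

Profitability E/h (J/s): deep corollas = 9.09/11 = 0.826, shallow corollas = 15.1/1.31 = 11.5, comfrey flowers = 14.5/9.87 = 1.47, lavender spikes = 3.1/12.2 = 0.254, bramble flowers = 12.6/7.6 = 1.66.
Ranked: shallow corollas > bramble flowers > comfrey flowers > deep corollas > lavender spikes.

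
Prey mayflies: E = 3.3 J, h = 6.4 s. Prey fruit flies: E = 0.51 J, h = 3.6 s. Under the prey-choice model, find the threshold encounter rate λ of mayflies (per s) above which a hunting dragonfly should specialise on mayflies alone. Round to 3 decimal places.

Drop fruit flies once their profitability E₂/h₂ falls below the rate achievable on mayflies alone: E₂/h₂ = λE₁/(1 + λh₁).
Solve for λ: λE₁h₂ = E₂(1 + λh₁) → λ(E₁h₂ − E₂h₁) = E₂ → λ = E₂/(E₁h₂ − E₂h₁).
λ = 0.51/(3.3×3.6 − 0.51×6.4) = 0.51/8.616 = 0.05919 per s.

0.059 per s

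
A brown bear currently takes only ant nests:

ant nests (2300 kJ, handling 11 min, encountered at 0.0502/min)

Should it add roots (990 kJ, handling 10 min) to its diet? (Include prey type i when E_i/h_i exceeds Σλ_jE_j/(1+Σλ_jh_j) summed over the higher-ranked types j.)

Current rate: (0.0502×2300)/(1 + 0.0502×11) = 74.38 kJ/min.
roots: E/h = 990/10 = 99 kJ/min.
Since 99 > R, including roots increases the long-run rate.

Yes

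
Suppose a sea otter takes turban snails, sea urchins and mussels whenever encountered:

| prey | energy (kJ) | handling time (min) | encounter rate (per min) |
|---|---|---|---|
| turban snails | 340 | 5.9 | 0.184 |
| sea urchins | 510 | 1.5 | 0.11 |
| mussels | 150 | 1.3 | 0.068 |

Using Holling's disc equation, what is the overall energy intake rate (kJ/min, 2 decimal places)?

R = (0.184×340 + 0.11×510 + 0.068×150) / (1 + 0.184×5.9 + 0.11×1.5 + 0.068×1.3) = 128.9/2.339 = 55.09 kJ/min.

55.09 kJ/min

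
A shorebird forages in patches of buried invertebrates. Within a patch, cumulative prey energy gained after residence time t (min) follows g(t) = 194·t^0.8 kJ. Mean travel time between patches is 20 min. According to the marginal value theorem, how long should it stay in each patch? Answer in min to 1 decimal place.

Maximise g(t)/(T+t): set derivative to zero → g'(t)(T+t) = g(t).
g'(t) = 0.8·194·t^-0.2. Setting 0.8·194·t^-0.2 = 194·t^0.8/(20+t) gives 0.8(20+t) = t, so 0.20·t = 0.8×20.
t* = 0.8×20/0.20 = 80 min.

80.0 min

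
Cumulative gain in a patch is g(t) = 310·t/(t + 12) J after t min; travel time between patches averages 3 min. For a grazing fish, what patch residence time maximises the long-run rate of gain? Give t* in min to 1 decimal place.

Maximise g(t)/(T+t): set derivative to zero → g'(t)(T+t) = g(t).
g'(t) = 310·12/(t + 12)². Setting 310·12/(t+12)² = 310t/[(t+12)(3+t)] gives 12(3+t) = t(t+12), so t² = 12×3 = 36.
t* = √36 = 6 min.

6.0 min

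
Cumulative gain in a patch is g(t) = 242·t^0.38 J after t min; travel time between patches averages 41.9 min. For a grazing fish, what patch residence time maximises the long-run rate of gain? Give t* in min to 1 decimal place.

Optimal t* satisfies g'(t*) = g(t*)/(T + t*).
g'(t) = 0.38·242·t^-0.62. Setting 0.38·242·t^-0.62 = 242·t^0.38/(41.9+t) gives 0.38(41.9+t) = t, so 0.62·t = 0.38×41.9.
t* = 0.38×41.9/0.62 = 25.68 min.

25.7 min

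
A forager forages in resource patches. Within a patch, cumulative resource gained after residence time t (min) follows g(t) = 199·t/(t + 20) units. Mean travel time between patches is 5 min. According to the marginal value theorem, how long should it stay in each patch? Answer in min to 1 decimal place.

10.0 min

By the marginal value theorem, leave when the instantaneous gain rate g'(t) equals the habitat-wide average g(t)/(T + t).
g'(t) = 199·20/(t + 20)². Setting 199·20/(t+20)² = 199t/[(t+20)(5+t)] gives 20(5+t) = t(t+20), so t² = 20×5 = 100.
t* = √100 = 10 min.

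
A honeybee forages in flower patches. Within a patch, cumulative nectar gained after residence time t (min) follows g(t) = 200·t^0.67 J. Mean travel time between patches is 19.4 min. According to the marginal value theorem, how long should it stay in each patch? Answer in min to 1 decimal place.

39.4 min

Optimal t* satisfies g'(t*) = g(t*)/(T + t*).
g'(t) = 0.67·200·t^-0.33. Setting 0.67·200·t^-0.33 = 200·t^0.67/(19.4+t) gives 0.67(19.4+t) = t, so 0.33·t = 0.67×19.4.
t* = 0.67×19.4/0.33 = 39.39 min.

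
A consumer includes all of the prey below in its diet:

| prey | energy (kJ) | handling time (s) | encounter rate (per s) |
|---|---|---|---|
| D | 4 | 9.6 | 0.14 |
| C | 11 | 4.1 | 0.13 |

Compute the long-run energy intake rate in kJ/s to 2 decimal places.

Energy encountered per unit search time: 0.14×4 + 0.13×11 = 1.99 kJ/s.
Handling time per unit search time: 0.14×9.6 + 0.13×4.1 = 1.877.
Rate = 1.99/(1 + 1.877) = 0.6917 kJ/s.

0.69 kJ/s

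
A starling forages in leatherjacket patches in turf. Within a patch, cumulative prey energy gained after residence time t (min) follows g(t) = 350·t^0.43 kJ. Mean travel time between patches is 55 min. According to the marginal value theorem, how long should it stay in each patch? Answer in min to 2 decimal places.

41.49 min

Maximise g(t)/(T+t): set derivative to zero → g'(t)(T+t) = g(t).
g'(t) = 0.43·350·t^-0.57. Setting 0.43·350·t^-0.57 = 350·t^0.43/(55+t) gives 0.43(55+t) = t, so 0.57·t = 0.43×55.
t* = 0.43×55/0.57 = 41.49 min.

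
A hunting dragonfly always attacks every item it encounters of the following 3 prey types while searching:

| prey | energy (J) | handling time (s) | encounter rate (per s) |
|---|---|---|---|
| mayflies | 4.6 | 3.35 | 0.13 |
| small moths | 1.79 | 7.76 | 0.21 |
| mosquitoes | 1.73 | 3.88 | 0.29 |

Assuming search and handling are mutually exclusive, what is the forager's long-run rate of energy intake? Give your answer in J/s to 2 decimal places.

R = (0.13×4.6 + 0.21×1.79 + 0.29×1.73) / (1 + 0.13×3.35 + 0.21×7.76 + 0.29×3.88) = 1.476/4.19 = 0.3521 J/s.

0.35 J/s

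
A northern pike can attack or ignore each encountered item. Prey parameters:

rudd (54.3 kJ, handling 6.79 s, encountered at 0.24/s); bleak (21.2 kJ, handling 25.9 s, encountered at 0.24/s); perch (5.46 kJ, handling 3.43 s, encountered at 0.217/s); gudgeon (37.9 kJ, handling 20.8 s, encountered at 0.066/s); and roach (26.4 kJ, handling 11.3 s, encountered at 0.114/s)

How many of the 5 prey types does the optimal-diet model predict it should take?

1

E/h in descending order: rudd 8, roach 2.34, gudgeon 1.82, perch 1.59, bleak 0.819 kJ/s. The optimal diet is the largest prefix of this list for which every included type satisfies E_i/h_i > R on the types above it.
Rate on top 1: 4.956. roach: 2.34 < 4.956 → exclude; stop.
Optimal diet: rudd — 1 of 5 types.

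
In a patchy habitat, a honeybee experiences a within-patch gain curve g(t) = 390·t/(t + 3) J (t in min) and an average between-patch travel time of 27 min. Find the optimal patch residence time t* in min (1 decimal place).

By the marginal value theorem, leave when the instantaneous gain rate g'(t) equals the habitat-wide average g(t)/(T + t).
g'(t) = 390·3/(t + 3)². Setting 390·3/(t+3)² = 390t/[(t+3)(27+t)] gives 3(27+t) = t(t+3), so t² = 3×27 = 81.
t* = √81 = 9 min.

9.0 min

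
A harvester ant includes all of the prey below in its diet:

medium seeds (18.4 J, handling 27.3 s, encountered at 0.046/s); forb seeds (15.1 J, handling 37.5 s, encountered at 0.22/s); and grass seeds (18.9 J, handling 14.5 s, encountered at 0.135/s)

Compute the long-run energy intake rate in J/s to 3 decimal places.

0.539 J/s

R = (0.046×18.4 + 0.22×15.1 + 0.135×18.9) / (1 + 0.046×27.3 + 0.22×37.5 + 0.135×14.5) = 6.72/12.46 = 0.5392 J/s.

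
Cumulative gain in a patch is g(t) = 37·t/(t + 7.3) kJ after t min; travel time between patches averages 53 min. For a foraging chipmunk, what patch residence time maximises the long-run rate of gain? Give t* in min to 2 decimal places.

By the marginal value theorem, leave when the instantaneous gain rate g'(t) equals the habitat-wide average g(t)/(T + t).
g'(t) = 37·7.3/(t + 7.3)². Setting 37·7.3/(t+7.3)² = 37t/[(t+7.3)(53+t)] gives 7.3(53+t) = t(t+7.3), so t² = 7.3×53 = 386.9.
t* = √386.9 = 19.67 min.

19.67 min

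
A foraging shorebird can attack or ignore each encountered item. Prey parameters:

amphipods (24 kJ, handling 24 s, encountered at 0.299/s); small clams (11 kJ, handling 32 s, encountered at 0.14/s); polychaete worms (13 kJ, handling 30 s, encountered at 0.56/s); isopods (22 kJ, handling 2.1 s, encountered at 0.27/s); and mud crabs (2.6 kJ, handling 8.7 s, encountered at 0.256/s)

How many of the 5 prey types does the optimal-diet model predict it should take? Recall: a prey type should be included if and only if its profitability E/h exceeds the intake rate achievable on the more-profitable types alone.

1

E/h in descending order: isopods 10.5, amphipods 1, polychaete worms 0.433, small clams 0.344, mud crabs 0.299 kJ/s. The optimal diet is the largest prefix of this list for which every included type satisfies E_i/h_i > R on the types above it.
Rate on top 1: 3.791. amphipods: 1 < 3.791 → exclude; stop.
Optimal diet: isopods — 1 of 5 types.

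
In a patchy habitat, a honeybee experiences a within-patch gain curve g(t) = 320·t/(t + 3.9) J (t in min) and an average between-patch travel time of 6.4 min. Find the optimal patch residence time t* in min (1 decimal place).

5.0 min

By the marginal value theorem, leave when the instantaneous gain rate g'(t) equals the habitat-wide average g(t)/(T + t).
g'(t) = 320·3.9/(t + 3.9)². Setting 320·3.9/(t+3.9)² = 320t/[(t+3.9)(6.4+t)] gives 3.9(6.4+t) = t(t+3.9), so t² = 3.9×6.4 = 24.96.
t* = √24.96 = 4.996 min.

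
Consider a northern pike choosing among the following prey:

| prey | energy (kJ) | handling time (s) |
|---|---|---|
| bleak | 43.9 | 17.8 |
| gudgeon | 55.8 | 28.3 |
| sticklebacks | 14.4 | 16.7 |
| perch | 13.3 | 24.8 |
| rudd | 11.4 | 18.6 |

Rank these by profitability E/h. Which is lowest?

perch

In descending order of E/h:
bleak: 43.9/17.8 = 2.47 kJ/s
gudgeon: 55.8/28.3 = 1.97 kJ/s
sticklebacks: 14.4/16.7 = 0.862 kJ/s
rudd: 11.4/18.6 = 0.613 kJ/s
perch: 13.3/24.8 = 0.536 kJ/s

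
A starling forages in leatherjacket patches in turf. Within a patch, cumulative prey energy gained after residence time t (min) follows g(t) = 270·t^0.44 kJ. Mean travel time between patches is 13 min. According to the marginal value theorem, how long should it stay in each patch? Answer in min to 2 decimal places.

Optimal t* satisfies g'(t*) = g(t*)/(T + t*).
g'(t) = 0.44·270·t^-0.56. Setting 0.44·270·t^-0.56 = 270·t^0.44/(13+t) gives 0.44(13+t) = t, so 0.56·t = 0.44×13.
t* = 0.44×13/0.56 = 10.21 min.

10.21 min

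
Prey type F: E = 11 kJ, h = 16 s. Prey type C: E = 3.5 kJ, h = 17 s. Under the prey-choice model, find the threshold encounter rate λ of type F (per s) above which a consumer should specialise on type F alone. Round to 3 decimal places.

0.027 per s

The zero-one rule: include type C iff E₂/h₂ > λE₁/(1+λh₁). Equality gives the switch point.
λE₁h₂ = E₂ + λE₂h₁ ⇒ λ = E₂/(E₁h₂ − E₂h₁) = 3.5/(187 − 56) = 0.02672 per s.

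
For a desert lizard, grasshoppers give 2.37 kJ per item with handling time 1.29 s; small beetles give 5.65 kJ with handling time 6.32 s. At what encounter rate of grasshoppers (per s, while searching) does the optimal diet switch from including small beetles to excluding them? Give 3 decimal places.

0.735 per s

The zero-one rule: include small beetles iff E₂/h₂ > λE₁/(1+λh₁). Equality gives the switch point.
λE₁h₂ = E₂ + λE₂h₁ ⇒ λ = E₂/(E₁h₂ − E₂h₁) = 5.65/(14.98 − 7.289) = 0.7347 per s.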